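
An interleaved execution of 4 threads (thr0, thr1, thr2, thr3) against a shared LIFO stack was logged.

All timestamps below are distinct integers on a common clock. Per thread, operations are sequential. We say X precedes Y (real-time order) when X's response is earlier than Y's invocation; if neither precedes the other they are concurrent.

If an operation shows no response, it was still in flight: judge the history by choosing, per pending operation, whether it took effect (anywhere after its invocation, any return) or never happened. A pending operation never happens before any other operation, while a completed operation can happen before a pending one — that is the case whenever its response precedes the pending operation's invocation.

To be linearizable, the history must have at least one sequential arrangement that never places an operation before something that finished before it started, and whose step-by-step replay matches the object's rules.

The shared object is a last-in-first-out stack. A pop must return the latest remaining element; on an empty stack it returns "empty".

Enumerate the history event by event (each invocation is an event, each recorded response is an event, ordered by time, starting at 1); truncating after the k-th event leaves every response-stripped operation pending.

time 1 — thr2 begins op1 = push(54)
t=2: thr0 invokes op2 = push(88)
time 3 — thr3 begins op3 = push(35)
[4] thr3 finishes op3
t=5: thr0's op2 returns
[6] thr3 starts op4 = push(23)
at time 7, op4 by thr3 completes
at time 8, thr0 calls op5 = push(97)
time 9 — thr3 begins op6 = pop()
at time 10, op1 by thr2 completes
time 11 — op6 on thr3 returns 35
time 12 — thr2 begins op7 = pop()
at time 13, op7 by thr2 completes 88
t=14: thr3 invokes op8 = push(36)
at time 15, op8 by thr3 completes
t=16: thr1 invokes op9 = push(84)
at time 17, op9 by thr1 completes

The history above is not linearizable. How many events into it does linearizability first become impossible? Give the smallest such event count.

a valid linearization of events 1..10 exists, for instance op1, op2, op3, op4:
1. op1 push(54), leaving stack <54>
2. op2 push(88), leaving stack <54,88>
3. op3 push(35), leaving stack <54,88,35>
4. op4 push(23), leaving stack <54,88,35,23>
event 11 — op6's response, time 11 — after it, nothing linearizes
every completion of the 1 pending operation (op5) was checked; none linearizes
sample order op1, op2, op3, op4, op6 (pending dropped) stalls at step 5 — op6 pop() → 35 has no legal effect
sample order op1, op3, op2, op4, op6 (pending dropped) stalls at step 5 — op6 pop() → 35 has no legal effect

11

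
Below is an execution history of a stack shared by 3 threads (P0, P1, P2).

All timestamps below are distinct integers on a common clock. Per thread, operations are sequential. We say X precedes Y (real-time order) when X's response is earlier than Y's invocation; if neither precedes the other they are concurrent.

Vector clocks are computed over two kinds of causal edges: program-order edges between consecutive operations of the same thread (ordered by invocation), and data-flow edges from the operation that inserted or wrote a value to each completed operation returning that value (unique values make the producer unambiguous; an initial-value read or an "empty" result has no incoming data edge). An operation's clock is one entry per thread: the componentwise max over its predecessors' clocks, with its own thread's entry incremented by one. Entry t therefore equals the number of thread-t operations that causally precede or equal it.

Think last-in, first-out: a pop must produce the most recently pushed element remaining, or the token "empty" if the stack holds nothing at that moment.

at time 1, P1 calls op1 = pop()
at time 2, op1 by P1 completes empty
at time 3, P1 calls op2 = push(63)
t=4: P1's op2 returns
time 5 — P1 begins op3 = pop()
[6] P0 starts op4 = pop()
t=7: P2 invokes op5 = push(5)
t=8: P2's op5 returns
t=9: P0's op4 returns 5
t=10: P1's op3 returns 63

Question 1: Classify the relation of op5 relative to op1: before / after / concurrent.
after

op5 spans [7,8], op1 spans [1,2]
resp(op1)=2 < inv(op5)=7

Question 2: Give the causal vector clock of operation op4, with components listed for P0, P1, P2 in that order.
(1, 0, 1)

root op op5, invoked 7: fresh clock plus P2's own tick → (0, 0, 1)
root op op1, invoked 1: fresh clock plus P1's own tick → (0, 1, 0)
merge at op2 (invoked 3): VC(op1)=(0, 1, 0), own-thread bump on P1 → (0, 2, 0)
merge at op4 (invoked 6): VC(op5)=(0, 0, 1), own-thread bump on P0 → (1, 0, 1)
merge at op3 (invoked 5): VC(op2)=(0, 2, 0), own-thread bump on P1 → (0, 3, 0)
target: VC(op4) = (1, 0, 1)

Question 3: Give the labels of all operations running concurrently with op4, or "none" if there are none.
op3, op5

op4 runs from 6 to 9; window-overlapping ops are concurrent
op1 [1,2]: before
op2 [3,4]: before
op3 [5,10]: concurrent
op5 [7,8]: concurrent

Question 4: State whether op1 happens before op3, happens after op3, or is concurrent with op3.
before

op1 spans [1,2], op3 spans [5,10]
resp(op1)=2 < inv(op3)=5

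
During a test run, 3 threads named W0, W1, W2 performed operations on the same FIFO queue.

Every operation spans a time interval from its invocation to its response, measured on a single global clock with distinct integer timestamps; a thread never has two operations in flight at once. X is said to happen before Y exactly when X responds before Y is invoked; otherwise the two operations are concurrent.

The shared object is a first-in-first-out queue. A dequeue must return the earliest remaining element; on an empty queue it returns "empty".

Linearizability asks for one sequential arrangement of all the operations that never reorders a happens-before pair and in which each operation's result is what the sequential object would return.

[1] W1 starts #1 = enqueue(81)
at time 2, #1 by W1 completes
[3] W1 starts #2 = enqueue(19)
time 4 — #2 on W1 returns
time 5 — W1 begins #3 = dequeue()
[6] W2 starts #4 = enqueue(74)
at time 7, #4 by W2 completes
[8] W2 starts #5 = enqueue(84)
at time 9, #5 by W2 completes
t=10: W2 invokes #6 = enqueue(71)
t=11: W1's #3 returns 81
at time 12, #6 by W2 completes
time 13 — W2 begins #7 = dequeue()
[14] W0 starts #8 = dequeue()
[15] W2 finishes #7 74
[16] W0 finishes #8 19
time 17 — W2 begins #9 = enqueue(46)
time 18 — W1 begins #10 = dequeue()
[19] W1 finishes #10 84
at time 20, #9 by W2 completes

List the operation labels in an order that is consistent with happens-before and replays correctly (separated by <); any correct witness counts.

#1 < #2 < #3 < #4 < #5 < #6 < #8 < #7 < #9 < #10

after step 1 (#1 enqueue(81)): queue <81>
after step 2 (#2 enqueue(19)): queue <81,19>
after step 3 (#3 dequeue() → 81): queue <19>
after step 4 (#4 enqueue(74)): queue <19,74>
after step 5 (#5 enqueue(84)): queue <19,74,84>
after step 6 (#6 enqueue(71)): queue <19,74,84,71>
after step 7 (#8 dequeue() → 19): queue <74,84,71>
after step 8 (#7 dequeue() → 74): queue <84,71>
after step 9 (#9 enqueue(46)): queue <84,71,46>
after step 10 (#10 dequeue() → 84): queue <71,46>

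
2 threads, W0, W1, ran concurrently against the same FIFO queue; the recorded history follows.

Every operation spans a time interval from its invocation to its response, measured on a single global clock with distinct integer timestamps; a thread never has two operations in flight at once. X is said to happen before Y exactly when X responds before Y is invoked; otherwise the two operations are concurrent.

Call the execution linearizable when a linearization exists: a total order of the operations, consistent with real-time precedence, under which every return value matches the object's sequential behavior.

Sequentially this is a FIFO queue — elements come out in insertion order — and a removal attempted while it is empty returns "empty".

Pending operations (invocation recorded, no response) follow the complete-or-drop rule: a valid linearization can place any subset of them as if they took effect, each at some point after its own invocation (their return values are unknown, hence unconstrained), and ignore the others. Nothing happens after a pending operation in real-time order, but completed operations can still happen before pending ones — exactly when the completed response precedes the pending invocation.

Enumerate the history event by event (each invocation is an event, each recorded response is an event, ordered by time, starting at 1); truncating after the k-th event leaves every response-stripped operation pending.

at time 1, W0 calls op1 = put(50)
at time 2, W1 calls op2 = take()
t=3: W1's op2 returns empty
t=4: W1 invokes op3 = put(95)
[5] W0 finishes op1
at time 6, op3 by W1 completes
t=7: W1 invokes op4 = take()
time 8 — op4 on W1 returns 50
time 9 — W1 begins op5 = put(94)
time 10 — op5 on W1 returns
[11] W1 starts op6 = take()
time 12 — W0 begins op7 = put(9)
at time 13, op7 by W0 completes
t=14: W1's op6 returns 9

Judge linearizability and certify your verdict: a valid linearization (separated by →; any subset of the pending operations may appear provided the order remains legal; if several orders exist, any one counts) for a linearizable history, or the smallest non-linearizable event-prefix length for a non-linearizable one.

prefix check: 1..13 passes, 1..14 fails once op6's time-14 response joins
all 6 real-time-respecting orders fail — 7 completed FIFO queue operations, no legal replay
sample order op1, op2, op3, op4, op5, op6, op7 stalls at step 2 — op2 take() → empty has no legal effect
sample order op1, op2, op3, op4, op5, op7, op6 stalls at step 2 — op2 take() → empty has no legal effect

not linearizable — minimal violating prefix: 14 events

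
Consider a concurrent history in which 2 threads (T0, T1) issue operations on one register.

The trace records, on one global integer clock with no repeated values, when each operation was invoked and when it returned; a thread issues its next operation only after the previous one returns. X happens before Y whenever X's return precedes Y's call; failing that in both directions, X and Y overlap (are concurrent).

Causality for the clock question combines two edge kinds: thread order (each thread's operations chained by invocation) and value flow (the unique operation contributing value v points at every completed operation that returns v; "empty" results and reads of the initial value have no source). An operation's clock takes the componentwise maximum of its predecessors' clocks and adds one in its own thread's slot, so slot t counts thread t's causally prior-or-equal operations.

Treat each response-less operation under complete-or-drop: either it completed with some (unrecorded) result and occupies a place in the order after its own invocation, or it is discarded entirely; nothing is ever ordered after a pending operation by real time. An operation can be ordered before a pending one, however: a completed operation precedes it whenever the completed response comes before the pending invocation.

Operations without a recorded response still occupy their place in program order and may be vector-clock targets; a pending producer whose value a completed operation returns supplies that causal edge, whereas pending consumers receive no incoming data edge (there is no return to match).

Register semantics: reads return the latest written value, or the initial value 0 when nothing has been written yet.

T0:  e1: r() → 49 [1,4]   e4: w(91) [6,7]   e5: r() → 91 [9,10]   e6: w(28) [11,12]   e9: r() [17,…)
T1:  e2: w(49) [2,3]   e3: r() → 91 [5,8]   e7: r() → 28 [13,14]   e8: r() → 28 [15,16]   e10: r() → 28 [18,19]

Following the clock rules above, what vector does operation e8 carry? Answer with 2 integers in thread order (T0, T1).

(4, 4)

VC(e2, invoked at 2): no causal predecessors; +1 on T1 → (0, 1)
from VC(e2)=(0, 1), e1 (invoked 1) maxes components and bumps T0 → (1, 1)
from VC(e1)=(1, 1), e4 (invoked 6) maxes components and bumps T0 → (2, 1)
from VC(e2)=(0, 1), VC(e4)=(2, 1), e3 (invoked 5) maxes components and bumps T1 → (2, 2)
from VC(e4)=(2, 1), e5 (invoked 9) maxes components and bumps T0 → (3, 1)
from VC(e5)=(3, 1), e6 (invoked 11) maxes components and bumps T0 → (4, 1)
from VC(e6)=(4, 1), e9 (invoked 17) maxes components and bumps T0 → (5, 1)
from VC(e3)=(2, 2), VC(e6)=(4, 1), e7 (invoked 13) maxes components and bumps T1 → (4, 3)
from VC(e6)=(4, 1), VC(e7)=(4, 3), e8 (invoked 15) maxes components and bumps T1 → (4, 4)
from VC(e6)=(4, 1), VC(e8)=(4, 4), e10 (invoked 18) maxes components and bumps T1 → (4, 5)
target: VC(e8) = (4, 4)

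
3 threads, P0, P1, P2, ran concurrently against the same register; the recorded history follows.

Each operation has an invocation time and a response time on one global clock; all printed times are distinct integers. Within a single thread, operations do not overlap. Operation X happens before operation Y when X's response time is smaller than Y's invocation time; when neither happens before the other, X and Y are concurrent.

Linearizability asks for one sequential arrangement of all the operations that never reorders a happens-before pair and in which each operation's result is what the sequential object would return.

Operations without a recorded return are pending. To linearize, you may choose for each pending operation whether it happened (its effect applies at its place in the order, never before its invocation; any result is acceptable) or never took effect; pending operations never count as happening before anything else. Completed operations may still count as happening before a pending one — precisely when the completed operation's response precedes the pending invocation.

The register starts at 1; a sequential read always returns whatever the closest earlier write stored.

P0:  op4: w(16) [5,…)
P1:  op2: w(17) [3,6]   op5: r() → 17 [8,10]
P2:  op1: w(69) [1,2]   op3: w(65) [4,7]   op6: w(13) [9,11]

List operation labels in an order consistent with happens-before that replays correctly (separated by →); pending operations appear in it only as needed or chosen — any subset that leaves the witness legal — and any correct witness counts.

op1 → op3 → op2 → op5 → op4 → op6

step 1: op1 w(69) — value 69
step 2: op3 w(65) — value 65
step 3: op2 w(17) — value 17
step 4: op5 r() → 17 — value 17
step 5: op4 w(16) (pending, included) — value 16
step 6: op6 w(13) — value 13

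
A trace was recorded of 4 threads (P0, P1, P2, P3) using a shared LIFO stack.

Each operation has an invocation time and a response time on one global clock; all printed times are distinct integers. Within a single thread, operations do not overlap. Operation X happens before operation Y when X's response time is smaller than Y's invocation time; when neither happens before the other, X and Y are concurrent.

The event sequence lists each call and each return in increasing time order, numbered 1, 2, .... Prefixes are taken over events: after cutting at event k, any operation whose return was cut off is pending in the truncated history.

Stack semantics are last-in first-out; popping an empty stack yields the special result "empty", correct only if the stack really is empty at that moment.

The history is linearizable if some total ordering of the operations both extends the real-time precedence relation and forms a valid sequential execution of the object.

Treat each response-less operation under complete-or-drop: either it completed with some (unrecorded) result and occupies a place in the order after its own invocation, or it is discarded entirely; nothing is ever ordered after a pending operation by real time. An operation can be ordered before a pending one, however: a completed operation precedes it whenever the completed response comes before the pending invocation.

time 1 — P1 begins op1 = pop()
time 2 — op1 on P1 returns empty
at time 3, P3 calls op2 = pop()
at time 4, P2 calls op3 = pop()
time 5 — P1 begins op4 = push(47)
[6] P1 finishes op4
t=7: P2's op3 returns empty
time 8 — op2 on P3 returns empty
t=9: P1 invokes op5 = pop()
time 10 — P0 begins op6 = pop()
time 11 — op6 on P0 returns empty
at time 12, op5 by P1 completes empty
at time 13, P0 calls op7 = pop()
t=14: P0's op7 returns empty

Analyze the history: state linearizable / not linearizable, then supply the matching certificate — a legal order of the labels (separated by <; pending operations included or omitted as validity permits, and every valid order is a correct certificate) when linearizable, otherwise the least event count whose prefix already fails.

events 1..11 are fine; event 12 — the response of op5 at time 12 — makes the prefix non-linearizable
6 completed operations, 12 real-time-consistent orders — every LIFO stack replay fails
e.g. op1, op2, op3, op4, op5, op6: illegal at step 5, since op5 pop() → empty cannot apply there
e.g. op1, op2, op3, op4, op6, op5: illegal at step 5, since op6 pop() → empty cannot apply there

not linearizable — minimal violating prefix: 12 events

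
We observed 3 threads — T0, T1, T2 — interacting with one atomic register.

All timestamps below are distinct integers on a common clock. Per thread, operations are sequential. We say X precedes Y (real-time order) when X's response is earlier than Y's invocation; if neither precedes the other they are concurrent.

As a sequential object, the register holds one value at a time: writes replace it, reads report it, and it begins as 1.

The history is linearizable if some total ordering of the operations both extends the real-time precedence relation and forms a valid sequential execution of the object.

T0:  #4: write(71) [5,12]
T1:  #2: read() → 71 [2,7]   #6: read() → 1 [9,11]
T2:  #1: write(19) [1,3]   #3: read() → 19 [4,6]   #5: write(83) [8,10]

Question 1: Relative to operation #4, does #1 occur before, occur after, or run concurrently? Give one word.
before

#1 spans [1,3], #4 spans [5,12]
resp(#1)=3 < inv(#4)=5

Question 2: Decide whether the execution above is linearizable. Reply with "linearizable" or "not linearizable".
not linearizable

already the first 11 events (up to #6's response at time 11) admit no linearization; the first 10 still do
the 5 completed operations admit 6 real-time orders; each fails the atomic register replay
including or dropping the 1 pending operation (#4) in any combination fails
e.g. #1, #2, #3, #5, #6 (pending dropped): illegal at step 2, since #2 read() → 71 cannot apply there
e.g. #1, #2, #3, #6, #5 (pending dropped): illegal at step 2, since #2 read() → 71 cannot apply there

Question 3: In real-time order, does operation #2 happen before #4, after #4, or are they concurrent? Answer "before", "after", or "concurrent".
concurrent

#2 spans [2,7], #4 spans [5,12]
the intervals overlap in both directions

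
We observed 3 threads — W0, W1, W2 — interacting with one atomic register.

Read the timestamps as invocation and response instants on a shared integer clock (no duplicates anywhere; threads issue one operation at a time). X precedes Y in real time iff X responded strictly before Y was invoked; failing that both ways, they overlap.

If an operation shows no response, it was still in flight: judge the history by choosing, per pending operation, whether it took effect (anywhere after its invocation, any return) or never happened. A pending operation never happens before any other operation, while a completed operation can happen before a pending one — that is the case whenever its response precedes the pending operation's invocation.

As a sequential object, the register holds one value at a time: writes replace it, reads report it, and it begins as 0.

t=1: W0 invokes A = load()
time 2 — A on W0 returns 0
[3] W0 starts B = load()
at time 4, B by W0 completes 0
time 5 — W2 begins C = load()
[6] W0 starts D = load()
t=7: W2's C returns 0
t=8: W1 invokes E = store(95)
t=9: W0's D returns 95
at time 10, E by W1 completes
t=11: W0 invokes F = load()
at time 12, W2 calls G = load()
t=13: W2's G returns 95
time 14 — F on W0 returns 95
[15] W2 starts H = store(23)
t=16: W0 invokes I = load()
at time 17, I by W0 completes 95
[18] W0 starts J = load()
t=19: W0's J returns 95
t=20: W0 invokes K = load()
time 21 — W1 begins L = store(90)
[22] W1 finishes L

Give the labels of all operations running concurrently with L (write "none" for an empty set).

H, K

L spans [21,22]: anything still running between times 21 and 22 counts as concurrent
A [1,2]: before
B [3,4]: before
C [5,7]: before
D [6,9]: before
E [8,10]: before
F [11,14]: before
G [12,13]: before
H [15,…): concurrent
I [16,17]: before
J [18,19]: before
K [20,…): concurrent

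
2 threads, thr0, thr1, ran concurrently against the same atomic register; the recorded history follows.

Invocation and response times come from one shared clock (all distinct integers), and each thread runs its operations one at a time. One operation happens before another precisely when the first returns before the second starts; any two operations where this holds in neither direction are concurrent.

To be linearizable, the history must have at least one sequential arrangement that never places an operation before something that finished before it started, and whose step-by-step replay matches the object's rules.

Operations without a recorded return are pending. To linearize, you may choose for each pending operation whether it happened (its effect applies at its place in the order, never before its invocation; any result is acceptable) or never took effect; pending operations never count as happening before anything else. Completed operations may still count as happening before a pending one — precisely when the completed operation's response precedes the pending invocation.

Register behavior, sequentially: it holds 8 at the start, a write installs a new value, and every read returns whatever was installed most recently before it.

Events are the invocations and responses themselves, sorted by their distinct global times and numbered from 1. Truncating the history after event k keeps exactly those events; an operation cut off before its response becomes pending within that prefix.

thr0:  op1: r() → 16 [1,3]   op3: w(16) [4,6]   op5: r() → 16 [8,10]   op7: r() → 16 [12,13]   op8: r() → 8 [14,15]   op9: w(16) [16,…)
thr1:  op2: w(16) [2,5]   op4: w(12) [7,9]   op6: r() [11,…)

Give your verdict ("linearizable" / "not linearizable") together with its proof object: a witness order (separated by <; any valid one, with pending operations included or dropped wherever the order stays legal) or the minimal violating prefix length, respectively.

not linearizable — minimal violating prefix: 13 events

the violation lands at event 13, op7's response at time 13: events 1..12 linearize, events 1..13 do not
6 completed operations, 6 real-time-consistent orders — every atomic register replay fails
no escape via the 1 pending operation (op6): every completion choice fails
take op1, op2, op3, op4, op5, op7 (pending dropped): step 1 already fails, because op1 r() → 16 cannot occur there
take op1, op2, op3, op5, op4, op7 (pending dropped): step 1 already fails, because op1 r() → 16 cannot occur there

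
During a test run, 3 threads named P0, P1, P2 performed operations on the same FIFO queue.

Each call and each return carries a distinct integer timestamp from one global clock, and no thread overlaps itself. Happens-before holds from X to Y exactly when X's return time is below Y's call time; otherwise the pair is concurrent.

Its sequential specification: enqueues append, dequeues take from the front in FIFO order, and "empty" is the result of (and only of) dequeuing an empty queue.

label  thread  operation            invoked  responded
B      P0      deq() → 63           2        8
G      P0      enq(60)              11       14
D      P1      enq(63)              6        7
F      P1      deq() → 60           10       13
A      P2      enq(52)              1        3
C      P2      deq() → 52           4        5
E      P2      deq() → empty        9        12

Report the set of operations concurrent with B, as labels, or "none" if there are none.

B spans [2,8]: anything still running between times 2 and 8 counts as concurrent
A [1,3]: concurrent
C [4,5]: concurrent
D [6,7]: concurrent
E [9,12]: after
F [10,13]: after
G [11,14]: after

A, C, D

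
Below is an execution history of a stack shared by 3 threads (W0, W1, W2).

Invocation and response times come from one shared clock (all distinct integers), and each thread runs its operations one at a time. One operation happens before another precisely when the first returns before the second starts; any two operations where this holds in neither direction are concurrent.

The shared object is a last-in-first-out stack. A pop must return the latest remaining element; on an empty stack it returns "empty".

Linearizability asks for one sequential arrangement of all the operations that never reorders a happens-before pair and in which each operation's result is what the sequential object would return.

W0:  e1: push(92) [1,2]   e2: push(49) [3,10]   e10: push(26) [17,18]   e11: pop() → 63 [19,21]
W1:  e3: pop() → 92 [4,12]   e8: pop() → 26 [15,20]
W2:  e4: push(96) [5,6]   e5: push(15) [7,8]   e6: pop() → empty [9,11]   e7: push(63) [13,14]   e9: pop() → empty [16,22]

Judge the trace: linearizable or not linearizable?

already the first 11 events (up to e6's response at time 11) admit no linearization; the first 10 still do
4 orders of the 5 completed stack ops respect real time; none is legal
no escape via the 1 pending operation (e3): every completion choice fails
for example e1, e2, e4, e5, e6 (pending dropped) fails at step 5: e6 pop() → empty is not legal there
for example e1, e4, e2, e5, e6 (pending dropped) fails at step 5: e6 pop() → empty is not legal there

not linearizable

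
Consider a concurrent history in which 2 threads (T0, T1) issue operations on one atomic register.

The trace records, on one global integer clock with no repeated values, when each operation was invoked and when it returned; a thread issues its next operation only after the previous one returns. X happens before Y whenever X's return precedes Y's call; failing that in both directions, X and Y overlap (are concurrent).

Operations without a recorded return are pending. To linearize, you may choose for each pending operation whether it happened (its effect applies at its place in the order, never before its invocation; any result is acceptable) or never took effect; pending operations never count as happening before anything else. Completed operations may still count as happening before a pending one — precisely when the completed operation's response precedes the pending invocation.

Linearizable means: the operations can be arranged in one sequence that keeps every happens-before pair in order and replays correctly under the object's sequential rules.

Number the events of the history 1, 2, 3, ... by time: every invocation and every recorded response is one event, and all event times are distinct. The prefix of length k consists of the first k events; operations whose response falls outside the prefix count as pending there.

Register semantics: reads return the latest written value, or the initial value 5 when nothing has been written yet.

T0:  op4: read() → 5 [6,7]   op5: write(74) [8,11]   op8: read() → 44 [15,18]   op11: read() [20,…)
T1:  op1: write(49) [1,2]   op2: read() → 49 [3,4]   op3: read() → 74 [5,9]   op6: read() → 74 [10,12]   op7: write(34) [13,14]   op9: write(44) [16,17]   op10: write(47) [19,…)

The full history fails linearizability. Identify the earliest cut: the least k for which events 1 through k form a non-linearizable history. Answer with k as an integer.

events 1..6 are linearizable, e.g. via op1, op2:
after step 1 (op1 write(49)): value 49
after step 2 (op2 read() → 49): value 49
at event 7 (op4's time-7 response) nothing linearizes any more
including or dropping the 1 pending operation (op3) in any combination fails
one such order, op1, op2, op4 (pending dropped), breaks at step 3 where op4 read() → 5 is illegal

7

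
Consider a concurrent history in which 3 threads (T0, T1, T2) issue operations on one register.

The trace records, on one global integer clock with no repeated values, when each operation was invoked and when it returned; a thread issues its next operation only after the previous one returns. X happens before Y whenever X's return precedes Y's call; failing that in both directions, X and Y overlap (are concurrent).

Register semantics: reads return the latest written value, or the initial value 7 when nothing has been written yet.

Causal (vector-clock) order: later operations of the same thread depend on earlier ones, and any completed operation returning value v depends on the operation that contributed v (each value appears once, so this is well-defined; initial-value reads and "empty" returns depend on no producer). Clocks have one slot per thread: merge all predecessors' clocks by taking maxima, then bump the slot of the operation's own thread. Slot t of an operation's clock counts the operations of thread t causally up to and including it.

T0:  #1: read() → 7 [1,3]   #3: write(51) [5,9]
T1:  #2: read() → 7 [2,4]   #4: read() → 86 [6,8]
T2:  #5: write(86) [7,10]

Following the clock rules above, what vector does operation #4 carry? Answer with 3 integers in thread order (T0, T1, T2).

invoked at 7, #5 has no predecessors; its own T2 bump gives (0, 0, 1)
invoked at 2, #2 has no predecessors; its own T1 bump gives (0, 1, 0)
invoked at 1, #1 has no predecessors; its own T0 bump gives (1, 0, 0)
VC(#3, invoked at 5): max of VC(#1)=(1, 0, 0), then +1 on thread T0 → (2, 0, 0)
VC(#4, invoked at 6): max of VC(#2)=(0, 1, 0), VC(#5)=(0, 0, 1), then +1 on thread T1 → (0, 2, 1)
target: VC(#4) = (0, 2, 1)

(0, 2, 1)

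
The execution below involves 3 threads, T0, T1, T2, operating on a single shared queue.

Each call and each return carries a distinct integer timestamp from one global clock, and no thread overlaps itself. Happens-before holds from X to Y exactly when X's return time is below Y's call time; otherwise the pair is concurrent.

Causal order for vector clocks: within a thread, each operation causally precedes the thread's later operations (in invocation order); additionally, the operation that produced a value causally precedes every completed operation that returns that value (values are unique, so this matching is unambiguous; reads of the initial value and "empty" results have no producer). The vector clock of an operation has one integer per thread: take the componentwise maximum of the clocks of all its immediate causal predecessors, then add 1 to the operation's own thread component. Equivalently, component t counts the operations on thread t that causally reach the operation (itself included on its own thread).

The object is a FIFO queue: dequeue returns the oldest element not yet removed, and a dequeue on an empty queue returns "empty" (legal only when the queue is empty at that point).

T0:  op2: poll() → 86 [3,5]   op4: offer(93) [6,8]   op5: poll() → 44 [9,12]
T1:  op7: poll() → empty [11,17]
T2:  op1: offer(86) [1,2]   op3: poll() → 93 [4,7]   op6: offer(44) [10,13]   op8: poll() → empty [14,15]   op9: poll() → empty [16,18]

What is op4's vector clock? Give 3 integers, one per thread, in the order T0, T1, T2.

VC(op1, invoked at 1): no causal predecessors; +1 on T2 → (0, 0, 1)
VC(op7, invoked at 11): no causal predecessors; +1 on T1 → (0, 1, 0)
op2 (invocation 3): componentwise max over VC(op1)=(0, 0, 1), +1 at T0, giving (1, 0, 1)
op4 (invocation 6): componentwise max over VC(op2)=(1, 0, 1), +1 at T0, giving (2, 0, 1)
op3 (invocation 4): componentwise max over VC(op1)=(0, 0, 1), VC(op4)=(2, 0, 1), +1 at T2, giving (2, 0, 2)
op6 (invocation 10): componentwise max over VC(op3)=(2, 0, 2), +1 at T2, giving (2, 0, 3)
op8 (invocation 14): componentwise max over VC(op6)=(2, 0, 3), +1 at T2, giving (2, 0, 4)
op5 (invocation 9): componentwise max over VC(op4)=(2, 0, 1), VC(op6)=(2, 0, 3), +1 at T0, giving (3, 0, 3)
op9 (invocation 16): componentwise max over VC(op8)=(2, 0, 4), +1 at T2, giving (2, 0, 5)
target: VC(op4) = (2, 0, 1)

(2, 0, 1)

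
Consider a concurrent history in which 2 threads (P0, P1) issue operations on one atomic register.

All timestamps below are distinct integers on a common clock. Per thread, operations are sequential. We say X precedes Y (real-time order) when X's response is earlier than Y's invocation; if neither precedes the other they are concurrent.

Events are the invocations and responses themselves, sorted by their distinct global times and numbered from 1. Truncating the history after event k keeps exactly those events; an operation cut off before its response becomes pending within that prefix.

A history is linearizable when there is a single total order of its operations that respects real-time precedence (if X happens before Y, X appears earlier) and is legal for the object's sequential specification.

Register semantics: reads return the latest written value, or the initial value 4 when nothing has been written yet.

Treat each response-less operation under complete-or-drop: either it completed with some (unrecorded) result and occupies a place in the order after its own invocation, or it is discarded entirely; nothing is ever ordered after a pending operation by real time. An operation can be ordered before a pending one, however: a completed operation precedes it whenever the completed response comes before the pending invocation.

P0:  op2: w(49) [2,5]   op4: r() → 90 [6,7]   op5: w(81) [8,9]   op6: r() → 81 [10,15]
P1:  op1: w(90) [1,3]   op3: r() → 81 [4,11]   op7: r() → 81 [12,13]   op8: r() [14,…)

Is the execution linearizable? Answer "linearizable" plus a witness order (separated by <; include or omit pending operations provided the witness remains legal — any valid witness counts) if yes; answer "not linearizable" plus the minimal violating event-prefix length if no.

linearizable — witness: op2 < op1 < op4 < op5 < op3 < op6 < op7

1. op2 w(49), leaving value 49
2. op1 w(90), leaving value 90
3. op4 r() → 90, leaving value 90
4. op5 w(81), leaving value 81
5. op3 r() → 81, leaving value 81
6. op6 r() → 81, leaving value 81
7. op7 r() → 81, leaving value 81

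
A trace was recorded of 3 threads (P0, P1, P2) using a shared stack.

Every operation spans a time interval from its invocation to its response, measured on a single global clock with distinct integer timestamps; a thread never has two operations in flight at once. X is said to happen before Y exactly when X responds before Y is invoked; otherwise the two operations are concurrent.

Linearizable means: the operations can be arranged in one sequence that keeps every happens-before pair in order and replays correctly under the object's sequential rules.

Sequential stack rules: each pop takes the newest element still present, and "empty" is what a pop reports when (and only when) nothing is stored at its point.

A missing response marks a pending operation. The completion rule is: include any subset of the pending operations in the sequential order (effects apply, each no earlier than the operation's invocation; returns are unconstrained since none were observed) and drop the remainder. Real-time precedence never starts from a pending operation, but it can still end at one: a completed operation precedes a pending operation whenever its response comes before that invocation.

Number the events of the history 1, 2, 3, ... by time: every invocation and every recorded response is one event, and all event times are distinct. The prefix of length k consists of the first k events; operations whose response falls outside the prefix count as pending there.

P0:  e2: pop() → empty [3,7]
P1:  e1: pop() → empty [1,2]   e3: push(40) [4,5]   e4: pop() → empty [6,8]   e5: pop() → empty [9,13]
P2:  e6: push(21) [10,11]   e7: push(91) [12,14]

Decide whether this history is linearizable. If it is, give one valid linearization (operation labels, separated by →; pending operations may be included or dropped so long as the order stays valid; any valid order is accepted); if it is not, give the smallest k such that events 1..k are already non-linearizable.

cut after 7 events: linearizable; cut after 8 events (e4 responds, time 8): not linearizable
3 orders of the 4 completed stack ops respect real time; none is legal
for example e1, e2, e3, e4 fails at step 4: e4 pop() → empty is not legal there
for example e1, e3, e2, e4 fails at step 3: e2 pop() → empty is not legal there

not linearizable — minimal violating prefix: 8 events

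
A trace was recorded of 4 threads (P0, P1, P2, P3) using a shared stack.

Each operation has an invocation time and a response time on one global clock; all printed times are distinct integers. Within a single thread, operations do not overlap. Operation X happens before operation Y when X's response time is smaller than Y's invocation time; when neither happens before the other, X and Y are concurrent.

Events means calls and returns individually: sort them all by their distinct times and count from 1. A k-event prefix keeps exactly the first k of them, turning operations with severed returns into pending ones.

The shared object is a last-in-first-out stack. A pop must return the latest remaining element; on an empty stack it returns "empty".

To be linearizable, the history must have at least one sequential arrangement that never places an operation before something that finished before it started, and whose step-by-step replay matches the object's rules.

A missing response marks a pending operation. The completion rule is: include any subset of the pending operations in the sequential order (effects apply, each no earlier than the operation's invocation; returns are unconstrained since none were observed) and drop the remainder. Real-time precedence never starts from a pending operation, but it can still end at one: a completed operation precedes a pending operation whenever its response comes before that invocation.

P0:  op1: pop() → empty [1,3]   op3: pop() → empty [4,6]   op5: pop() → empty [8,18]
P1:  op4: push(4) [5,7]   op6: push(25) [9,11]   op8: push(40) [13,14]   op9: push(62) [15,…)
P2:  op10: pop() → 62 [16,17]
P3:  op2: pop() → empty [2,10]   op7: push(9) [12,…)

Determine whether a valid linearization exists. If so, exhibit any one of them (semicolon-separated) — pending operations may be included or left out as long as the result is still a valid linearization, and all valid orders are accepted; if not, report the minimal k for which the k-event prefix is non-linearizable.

not linearizable — minimal violating prefix: 18 events

the violation lands at event 18, op5's response at time 18: events 1..17 linearize, events 1..18 do not
no legal order exists: 44 real-time-consistent candidates over 8 completed stack operations, all rejected
completion choices over the 2 pending operations (op7, op9) were checked; none helps
e.g. op1, op2, op3, op4, op5, op6, op8, op10 (pending dropped): illegal at step 5, since op5 pop() → empty cannot apply there
e.g. op1, op2, op3, op4, op6, op5, op8, op10 (pending dropped): illegal at step 6, since op5 pop() → empty cannot apply there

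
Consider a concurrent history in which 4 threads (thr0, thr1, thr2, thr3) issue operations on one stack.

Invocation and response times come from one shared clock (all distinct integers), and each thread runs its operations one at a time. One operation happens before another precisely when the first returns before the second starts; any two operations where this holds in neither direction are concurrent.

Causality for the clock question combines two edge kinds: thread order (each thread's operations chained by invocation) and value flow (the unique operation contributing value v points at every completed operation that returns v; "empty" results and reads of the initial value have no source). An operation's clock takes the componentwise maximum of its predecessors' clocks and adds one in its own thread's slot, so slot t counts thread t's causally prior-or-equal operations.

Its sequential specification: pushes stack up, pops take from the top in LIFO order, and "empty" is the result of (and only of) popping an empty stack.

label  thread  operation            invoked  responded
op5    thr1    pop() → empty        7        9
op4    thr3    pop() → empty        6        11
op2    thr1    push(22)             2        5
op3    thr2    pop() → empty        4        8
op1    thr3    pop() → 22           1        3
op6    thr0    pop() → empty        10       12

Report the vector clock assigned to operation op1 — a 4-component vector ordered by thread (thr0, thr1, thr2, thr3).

(0, 1, 0, 1)

op3, invoked 4, has no incoming edges; only thr2's bump applies → (0, 0, 1, 0)
op2, invoked 2, has no incoming edges; only thr1's bump applies → (0, 1, 0, 0)
op6, invoked 10, has no incoming edges; only thr0's bump applies → (1, 0, 0, 0)
invoked at 1, op1 merges VC(op2)=(0, 1, 0, 0) and bumps thr3's slot → (0, 1, 0, 1)
invoked at 7, op5 merges VC(op2)=(0, 1, 0, 0) and bumps thr1's slot → (0, 2, 0, 0)
invoked at 6, op4 merges VC(op1)=(0, 1, 0, 1) and bumps thr3's slot → (0, 1, 0, 2)
target: VC(op1) = (0, 1, 0, 1)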